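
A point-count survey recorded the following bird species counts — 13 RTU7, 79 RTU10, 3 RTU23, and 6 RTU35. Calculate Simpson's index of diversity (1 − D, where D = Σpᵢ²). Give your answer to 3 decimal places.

0.367

Total N = 13+79+3+6 = 101, so the proportions are 0.12871, 0.78218, 0.0297, 0.05941 (working shown to 5 dp, full precision carried).
D = 0.12871² + 0.78218² + 0.0297² + 0.05941² = 0.01657 + 0.61180 + 0.00088 + 0.00353 = 0.63278.
So 1 − D = 0.36722, i.e. 0.367 to 3 decimal places.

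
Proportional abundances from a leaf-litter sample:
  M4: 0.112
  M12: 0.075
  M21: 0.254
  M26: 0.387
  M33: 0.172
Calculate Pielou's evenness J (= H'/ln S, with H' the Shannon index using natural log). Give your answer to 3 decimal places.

0.906

H' = −Σ pᵢ ln pᵢ = −((-0.24520) + (-0.19427) + (-0.34809) + (-0.36739) + (-0.30276)) = 1.45771 (working shown to 5 dp, full precision carried).
With S = 5 species, ln S = 1.60944, so J = 1.45771/1.60944 = 0.90573, i.e. 0.906 to 3 decimal places.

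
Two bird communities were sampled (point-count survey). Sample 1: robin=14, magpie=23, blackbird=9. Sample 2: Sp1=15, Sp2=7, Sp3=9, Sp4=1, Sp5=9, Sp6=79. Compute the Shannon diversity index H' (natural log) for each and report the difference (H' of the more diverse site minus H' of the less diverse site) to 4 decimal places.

0.1015

Sample 1: N=46, proportions 0.304348, 0.5, 0.195652, giving H' = 1.027811 (working shown to 6 dp, full precision carried).
Sample 2: N=120, proportions 0.125, 0.058333, 0.075, 0.008333, 0.075, 0.658333, giving H' = 1.129337.
Difference = |1.027811 − 1.129337| = 0.101526, i.e. 0.1015 to 4 decimal places.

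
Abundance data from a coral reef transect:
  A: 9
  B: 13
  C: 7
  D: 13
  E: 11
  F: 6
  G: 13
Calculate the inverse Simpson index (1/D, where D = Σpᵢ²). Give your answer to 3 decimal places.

6.529

Total N = 9+13+7+13+11+6+13 = 72, so the proportions are 0.125, 0.1805556, 0.0972222, 0.1805556, 0.1527778, 0.0833333, 0.1805556 (working shown to 7 dp, full precision carried).
D = 0.125² + 0.1805556² + 0.0972222² + 0.1805556² + 0.1527778² + 0.0833333² + 0.1805556² = 0.0156250 + 0.0326003 + 0.0094522 + 0.0326003 + 0.0233410 + 0.0069444 + 0.0326003 = 0.1531636.
So 1/D = 6.52897, i.e. 6.529 to 3 decimal places.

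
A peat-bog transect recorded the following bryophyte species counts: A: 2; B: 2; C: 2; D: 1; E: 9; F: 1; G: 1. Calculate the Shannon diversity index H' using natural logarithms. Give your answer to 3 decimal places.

1.561

Total N = 2+2+2+1+9+1+1 = 18, so the proportions are 0.11111, 0.11111, 0.11111, 0.05556, 0.5, 0.05556, 0.05556 (working shown to 5 dp, full precision carried).
Each pᵢ ln pᵢ term: 0.11111×(-2.19722)=-0.24414, 0.11111×(-2.19722)=-0.24414, 0.11111×(-2.19722)=-0.24414, 0.05556×(-2.89037)=-0.16058, 0.5×(-0.69315)=-0.34657, 0.05556×(-2.89037)=-0.16058, 0.05556×(-2.89037)=-0.16058.
Sum = -1.56071, so H' = 1.561.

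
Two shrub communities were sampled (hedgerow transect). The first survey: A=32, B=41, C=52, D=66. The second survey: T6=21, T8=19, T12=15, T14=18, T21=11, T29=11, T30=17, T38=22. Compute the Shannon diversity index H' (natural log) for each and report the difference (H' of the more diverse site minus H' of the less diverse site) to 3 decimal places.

0.700

The first survey: N=191, proportions 0.167539, 0.21466, 0.272251, 0.34555, giving H' = 1.351007 (working shown to 6 dp, full precision carried).
The second survey: N=134, proportions 0.156716, 0.141791, 0.11194, 0.134328, 0.08209, 0.08209, 0.126866, 0.164179, giving H' = 2.051213.
Difference = |1.351007 − 2.051213| = 0.700206, i.e. 0.700 to 3 decimal places.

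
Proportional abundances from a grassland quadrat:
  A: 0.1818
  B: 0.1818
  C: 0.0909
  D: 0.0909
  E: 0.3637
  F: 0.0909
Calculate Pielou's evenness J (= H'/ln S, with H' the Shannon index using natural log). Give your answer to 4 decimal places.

0.9162

H' = −Σ pᵢ ln pᵢ = −((-0.309941) + (-0.309941) + (-0.217978) + (-0.217978) + (-0.367856) + (-0.217978)) = 1.641672 (working shown to 6 dp, full precision carried).
With S = 6 species, ln S = 1.791759, so J = 1.641672/1.791759 = 0.916234, i.e. 0.9162 to 4 decimal places.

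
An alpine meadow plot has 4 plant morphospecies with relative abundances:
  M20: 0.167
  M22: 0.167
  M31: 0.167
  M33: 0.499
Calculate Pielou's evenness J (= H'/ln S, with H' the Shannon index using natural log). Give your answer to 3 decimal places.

0.897

H' = −Σ pᵢ ln pᵢ = −((-0.29889) + (-0.29889) + (-0.29889) + (-0.34688)) = 1.24355 (working shown to 5 dp, full precision carried).
With S = 4 species, ln S = 1.38629, so J = 1.24355/1.38629 = 0.89703, i.e. 0.897 to 3 decimal places.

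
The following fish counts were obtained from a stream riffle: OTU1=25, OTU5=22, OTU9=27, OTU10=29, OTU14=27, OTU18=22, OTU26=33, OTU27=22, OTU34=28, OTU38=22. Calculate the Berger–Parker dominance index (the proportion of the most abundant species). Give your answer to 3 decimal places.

0.128

Total N = 25+22+27+29+27+22+33+22+28+22 = 257, so the proportions are 0.09728, 0.0856, 0.10506, 0.11284, 0.10506, 0.0856, 0.1284, 0.0856, 0.10895, 0.0856 (working shown to 5 dp, full precision carried).
The largest proportion is 0.1284, i.e. d = 0.128 to 3 decimal places.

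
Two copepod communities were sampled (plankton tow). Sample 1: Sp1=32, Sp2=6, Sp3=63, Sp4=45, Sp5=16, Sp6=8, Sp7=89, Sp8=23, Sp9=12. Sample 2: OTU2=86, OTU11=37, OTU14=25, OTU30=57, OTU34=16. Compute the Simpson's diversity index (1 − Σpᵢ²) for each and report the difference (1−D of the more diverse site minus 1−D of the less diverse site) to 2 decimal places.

Sample 1: N=294, proportions 0.1088, 0.0204, 0.2143, 0.1531, 0.0544, 0.0272, 0.3027, 0.0782, 0.0408, giving 1−D = 0.8153 (working shown to 4 dp, full precision carried).
Sample 2: N=221, proportions 0.3891, 0.1674, 0.1131, 0.2579, 0.0724, giving 1−D = 0.7360.
Difference = |0.8153 − 0.7360| = 0.0793, i.e. 0.08 to 2 decimal places.

0.08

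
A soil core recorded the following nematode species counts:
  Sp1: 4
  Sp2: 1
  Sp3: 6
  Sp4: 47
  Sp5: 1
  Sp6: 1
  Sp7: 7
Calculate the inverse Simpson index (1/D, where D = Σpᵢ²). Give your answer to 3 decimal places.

Total N = 4+1+6+47+1+1+7 = 67, so the proportions are 0.059701, 0.014925, 0.089552, 0.701493, 0.014925, 0.014925, 0.104478 (working shown to 6 dp, full precision carried).
D = 0.059701² + 0.014925² + 0.089552² + 0.701493² + 0.014925² + 0.014925² + 0.104478² = 0.003564 + 0.000223 + 0.008020 + 0.492092 + 0.000223 + 0.000223 + 0.010916 = 0.515260.
So 1/D = 1.94077, i.e. 1.941 to 3 decimal places.

1.941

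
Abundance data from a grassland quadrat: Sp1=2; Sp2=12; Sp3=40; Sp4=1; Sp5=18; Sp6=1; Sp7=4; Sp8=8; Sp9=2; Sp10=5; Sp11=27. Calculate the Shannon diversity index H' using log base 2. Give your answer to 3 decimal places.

2.682

Total N = 2+12+40+1+18+1+4+8+2+5+27 = 120, so the proportions are 0.01667, 0.1, 0.33333, 0.00833, 0.15, 0.00833, 0.03333, 0.06667, 0.01667, 0.04167, 0.225 (working shown to 5 dp, full precision carried).
Each pᵢ log₂ pᵢ term: 0.01667×(-5.90689)=-0.09845, 0.1×(-3.32193)=-0.33219, 0.33333×(-1.58496)=-0.52832, 0.00833×(-6.90689)=-0.05756, 0.15×(-2.73697)=-0.41054, 0.00833×(-6.90689)=-0.05756, 0.03333×(-4.90689)=-0.16356, 0.06667×(-3.90689)=-0.26046, 0.01667×(-5.90689)=-0.09845, 0.04167×(-4.58496)=-0.19104, 0.225×(-2.15200)=-0.48420.
Sum = -2.68233, so H' = 2.682.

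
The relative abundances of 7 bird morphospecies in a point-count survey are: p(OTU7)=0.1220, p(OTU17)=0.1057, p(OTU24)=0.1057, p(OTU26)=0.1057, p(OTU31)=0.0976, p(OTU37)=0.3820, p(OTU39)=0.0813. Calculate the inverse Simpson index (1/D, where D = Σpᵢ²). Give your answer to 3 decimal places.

4.751

D = 0.122² + 0.1057² + 0.1057² + 0.1057² + 0.0976² + 0.382² + 0.0813² = 0.0148840 + 0.0111725 + 0.0111725 + 0.0111725 + 0.0095258 + 0.1459240 + 0.0066097 = 0.2104609 (working shown to 7 dp, full precision carried).
So 1/D = 4.75148, i.e. 4.751 to 3 decimal places.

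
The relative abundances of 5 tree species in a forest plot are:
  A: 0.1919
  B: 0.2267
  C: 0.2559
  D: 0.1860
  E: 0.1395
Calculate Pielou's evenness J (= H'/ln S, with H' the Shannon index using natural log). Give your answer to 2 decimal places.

H' = −Σ pᵢ ln pᵢ = −((-0.3168) + (-0.3365) + (-0.3488) + (-0.3129) + (-0.2748)) = 1.5896 (working shown to 4 dp, full precision carried).
With S = 5 species, ln S = 1.6094, so J = 1.5896/1.6094 = 0.9877, i.e. 0.99 to 2 decimal places.

0.99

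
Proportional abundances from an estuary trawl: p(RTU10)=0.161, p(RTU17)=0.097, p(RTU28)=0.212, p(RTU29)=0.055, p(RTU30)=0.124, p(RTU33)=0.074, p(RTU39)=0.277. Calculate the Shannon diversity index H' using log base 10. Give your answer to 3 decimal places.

0.789

Each pᵢ log₁₀ pᵢ term (working shown to 5 dp, full precision carried): 0.161×(-0.79317)=-0.12770, 0.097×(-1.01323)=-0.09828, 0.212×(-0.67366)=-0.14282, 0.055×(-1.25964)=-0.06928, 0.124×(-0.90658)=-0.11242, 0.074×(-1.13077)=-0.08368, 0.277×(-0.55752)=-0.15443.
Sum = -0.78861, so H' = 0.789.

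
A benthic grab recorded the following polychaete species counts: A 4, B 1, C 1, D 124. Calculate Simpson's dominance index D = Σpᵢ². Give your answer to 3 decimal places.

0.911

Total N = 4+1+1+124 = 130, so the proportions are 0.03077, 0.00769, 0.00769, 0.95385 (working shown to 5 dp, full precision carried).
D = 0.03077² + 0.00769² + 0.00769² + 0.95385² = 0.00095 + 0.00006 + 0.00006 + 0.90982 = 0.91089.
To 3 decimal places, D = 0.911.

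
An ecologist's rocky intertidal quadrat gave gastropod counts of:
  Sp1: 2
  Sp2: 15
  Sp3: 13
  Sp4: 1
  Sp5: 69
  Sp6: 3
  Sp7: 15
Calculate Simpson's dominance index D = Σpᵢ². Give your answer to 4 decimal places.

Total N = 2+15+13+1+69+3+15 = 118, so the proportions are 0.016949, 0.127119, 0.110169, 0.008475, 0.584746, 0.025424, 0.127119 (working shown to 6 dp, full precision carried).
D = 0.016949² + 0.127119² + 0.110169² + 0.008475² + 0.584746² + 0.025424² + 0.127119² = 0.000287 + 0.016159 + 0.012137 + 0.000072 + 0.341928 + 0.000646 + 0.016159 = 0.387389.
To 4 decimal places, D = 0.3874.

0.3874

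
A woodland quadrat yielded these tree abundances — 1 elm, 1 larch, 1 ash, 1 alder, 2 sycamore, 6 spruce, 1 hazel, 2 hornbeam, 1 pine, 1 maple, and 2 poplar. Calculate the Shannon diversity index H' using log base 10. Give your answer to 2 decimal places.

0.94

Total N = 1+1+1+1+2+6+1+2+1+1+2 = 19, so the proportions are 0.0526, 0.0526, 0.0526, 0.0526, 0.1053, 0.3158, 0.0526, 0.1053, 0.0526, 0.0526, 0.1053 (working shown to 4 dp, full precision carried).
Each pᵢ log₁₀ pᵢ term: 0.0526×(-1.2788)=-0.0673, 0.0526×(-1.2788)=-0.0673, 0.0526×(-1.2788)=-0.0673, 0.0526×(-1.2788)=-0.0673, 0.1053×(-0.9777)=-0.1029, 0.3158×(-0.5006)=-0.1581, 0.0526×(-1.2788)=-0.0673, 0.1053×(-0.9777)=-0.1029, 0.0526×(-1.2788)=-0.0673, 0.0526×(-1.2788)=-0.0673, 0.1053×(-0.9777)=-0.1029.
Sum = -0.9380, so H' = 0.94.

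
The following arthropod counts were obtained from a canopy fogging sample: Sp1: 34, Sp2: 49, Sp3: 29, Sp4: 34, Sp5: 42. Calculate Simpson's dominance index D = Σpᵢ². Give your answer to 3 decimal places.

Total N = 34+49+29+34+42 = 188, so the proportions are 0.18085, 0.26064, 0.15426, 0.18085, 0.2234 (working shown to 5 dp, full precision carried).
D = 0.18085² + 0.26064² + 0.15426² + 0.18085² + 0.2234² = 0.03271 + 0.06793 + 0.02379 + 0.03271 + 0.04991 = 0.20705.
To 3 decimal places, D = 0.207.

0.207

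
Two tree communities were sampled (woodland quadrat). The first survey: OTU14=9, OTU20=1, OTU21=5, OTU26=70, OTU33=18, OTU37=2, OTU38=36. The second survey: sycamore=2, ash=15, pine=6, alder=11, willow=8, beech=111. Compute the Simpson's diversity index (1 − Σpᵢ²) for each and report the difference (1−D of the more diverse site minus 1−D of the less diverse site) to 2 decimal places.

The first survey: N=141, proportions 0.0638298, 0.0070922, 0.035461, 0.4964539, 0.1276596, 0.0141844, 0.2553191, giving 1−D = 0.6664655 (working shown to 7 dp, full precision carried).
The second survey: N=153, proportions 0.0130719, 0.0980392, 0.0392157, 0.0718954, 0.0522876, 0.7254902, giving 1−D = 0.4544406.
Difference = |0.6664655 − 0.4544406| = 0.2120249, i.e. 0.21 to 2 decimal places.

0.21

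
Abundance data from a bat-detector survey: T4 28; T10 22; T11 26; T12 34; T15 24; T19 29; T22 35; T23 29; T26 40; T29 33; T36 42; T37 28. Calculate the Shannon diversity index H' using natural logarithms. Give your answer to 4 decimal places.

Total N = 28+22+26+34+24+29+35+29+40+33+42+28 = 370, so the proportions are 0.075676, 0.059459, 0.07027, 0.091892, 0.064865, 0.078378, 0.094595, 0.078378, 0.108108, 0.089189, 0.113514, 0.075676 (working shown to 6 dp, full precision carried).
Each pᵢ ln pᵢ term: 0.075676×(-2.581298)=-0.195342, 0.059459×(-2.822461)=-0.167822, 0.07027×(-2.655406)=-0.186596, 0.091892×(-2.387142)=-0.219359, 0.064865×(-2.735449)=-0.177435, 0.078378×(-2.546207)=-0.199568, 0.094595×(-2.358155)=-0.223069, 0.078378×(-2.546207)=-0.199568, 0.108108×(-2.224624)=-0.240500, 0.089189×(-2.416995)=-0.215570, 0.113514×(-2.175833)=-0.246986, 0.075676×(-2.581298)=-0.195342.
Sum = -2.467155, so H' = 2.4672.

2.4672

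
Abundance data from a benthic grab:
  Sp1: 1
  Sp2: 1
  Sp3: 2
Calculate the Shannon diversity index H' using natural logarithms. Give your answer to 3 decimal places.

1.040

Total N = 1+1+2 = 4, so the proportions are 0.25, 0.25, 0.5 (working shown to 5 dp, full precision carried).
Each pᵢ ln pᵢ term: 0.25×(-1.38629)=-0.34657, 0.25×(-1.38629)=-0.34657, 0.5×(-0.69315)=-0.34657.
Sum = -1.03972, so H' = 1.040.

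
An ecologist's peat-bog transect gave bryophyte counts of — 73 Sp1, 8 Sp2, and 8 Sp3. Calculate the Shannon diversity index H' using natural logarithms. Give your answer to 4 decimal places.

0.5957

Total N = 73+8+8 = 89, so the proportions are 0.820225, 0.089888, 0.089888 (working shown to 6 dp, full precision carried).
Each pᵢ ln pᵢ term: 0.820225×(-0.198177)=-0.162550, 0.089888×(-2.409195)=-0.216557, 0.089888×(-2.409195)=-0.216557.
Sum = -0.595663, so H' = 0.5957.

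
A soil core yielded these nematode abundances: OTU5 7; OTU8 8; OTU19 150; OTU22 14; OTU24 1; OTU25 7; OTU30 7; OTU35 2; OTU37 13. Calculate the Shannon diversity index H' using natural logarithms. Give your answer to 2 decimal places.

1.13

Total N = 7+8+150+14+1+7+7+2+13 = 209, so the proportions are 0.0335, 0.0383, 0.7177, 0.067, 0.0048, 0.0335, 0.0335, 0.0096, 0.0622 (working shown to 4 dp, full precision carried).
Each pᵢ ln pᵢ term: 0.0335×(-3.3964)=-0.1138, 0.0383×(-3.2629)=-0.1249, 0.7177×(-0.3317)=-0.2381, 0.067×(-2.7033)=-0.1811, 0.0048×(-5.3423)=-0.0256, 0.0335×(-3.3964)=-0.1138, 0.0335×(-3.3964)=-0.1138, 0.0096×(-4.6492)=-0.0445, 0.0622×(-2.7774)=-0.1728.
Sum = -1.1281, so H' = 1.13.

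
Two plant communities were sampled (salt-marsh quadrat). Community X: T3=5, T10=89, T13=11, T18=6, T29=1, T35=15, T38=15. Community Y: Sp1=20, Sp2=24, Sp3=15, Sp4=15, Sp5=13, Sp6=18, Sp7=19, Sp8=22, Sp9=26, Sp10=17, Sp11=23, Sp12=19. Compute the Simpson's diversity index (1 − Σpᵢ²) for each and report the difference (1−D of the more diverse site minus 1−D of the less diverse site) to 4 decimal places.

Community X: N=142, proportions 0.035211, 0.626761, 0.077465, 0.042254, 0.007042, 0.105634, 0.105634, giving 1−D = 0.575779 (working shown to 6 dp, full precision carried).
Community Y: N=231, proportions 0.08658, 0.103896, 0.064935, 0.064935, 0.056277, 0.077922, 0.082251, 0.095238, 0.112554, 0.073593, 0.099567, 0.082251, giving 1−D = 0.913439.
Difference = |0.575779 − 0.913439| = 0.337660, i.e. 0.3377 to 4 decimal places.

0.3377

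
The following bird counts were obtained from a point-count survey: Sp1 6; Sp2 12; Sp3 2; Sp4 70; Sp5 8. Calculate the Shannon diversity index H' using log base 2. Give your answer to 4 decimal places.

Total N = 6+12+2+70+8 = 98, so the proportions are 0.061224, 0.122449, 0.020408, 0.714286, 0.081633 (working shown to 6 dp, full precision carried).
Each pᵢ log₂ pᵢ term: 0.061224×(-4.029747)=-0.246719, 0.122449×(-3.029747)=-0.370989, 0.020408×(-5.614710)=-0.114586, 0.714286×(-0.485427)=-0.346733, 0.081633×(-3.614710)=-0.295078.
Sum = -1.374106, so H' = 1.3741.

1.3741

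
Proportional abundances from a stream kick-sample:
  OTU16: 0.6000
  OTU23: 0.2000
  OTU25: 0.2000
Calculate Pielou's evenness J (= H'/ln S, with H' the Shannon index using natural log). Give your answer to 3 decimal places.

H' = −Σ pᵢ ln pᵢ = −((-0.30650) + (-0.32189) + (-0.32189)) = 0.95027 (working shown to 5 dp, full precision carried).
With S = 3 species, ln S = 1.09861, so J = 0.95027/1.09861 = 0.86497, i.e. 0.865 to 3 decimal places.

0.865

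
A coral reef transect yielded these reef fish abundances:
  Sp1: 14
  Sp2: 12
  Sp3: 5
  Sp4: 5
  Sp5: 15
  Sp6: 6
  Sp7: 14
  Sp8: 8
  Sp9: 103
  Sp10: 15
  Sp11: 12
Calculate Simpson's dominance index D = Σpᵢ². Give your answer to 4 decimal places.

Total N = 14+12+5+5+15+6+14+8+103+15+12 = 209, so the proportions are 0.066986, 0.057416, 0.023923, 0.023923, 0.07177, 0.028708, 0.066986, 0.038278, 0.492823, 0.07177, 0.057416 (working shown to 6 dp, full precision carried).
D = 0.066986² + 0.057416² + 0.023923² + 0.023923² + 0.07177² + 0.028708² + 0.066986² + 0.038278² + 0.492823² + 0.07177² + 0.057416² = 0.004487 + 0.003297 + 0.000572 + 0.000572 + 0.005151 + 0.000824 + 0.004487 + 0.001465 + 0.242874 + 0.005151 + 0.003297 = 0.272178.
To 4 decimal places, D = 0.2722.

0.2722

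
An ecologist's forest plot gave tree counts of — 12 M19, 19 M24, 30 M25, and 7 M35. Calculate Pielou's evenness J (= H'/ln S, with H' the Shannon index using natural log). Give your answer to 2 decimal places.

0.91

Total N = 12+19+30+7 = 68, so the proportions are 0.1765, 0.2794, 0.4412, 0.1029 (working shown to 4 dp, full precision carried).
H' = −Σ pᵢ ln pᵢ = −((-0.3061) + (-0.3563) + (-0.3610) + (-0.2340)) = 1.2574.
With S = 4 species, ln S = 1.3863, so J = 1.2574/1.3863 = 0.9071, i.e. 0.91 to 2 decimal places.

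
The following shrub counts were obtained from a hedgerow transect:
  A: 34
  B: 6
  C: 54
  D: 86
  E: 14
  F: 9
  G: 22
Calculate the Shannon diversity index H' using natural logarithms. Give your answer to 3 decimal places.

1.621

Total N = 34+6+54+86+14+9+22 = 225, so the proportions are 0.15111, 0.02667, 0.24, 0.38222, 0.06222, 0.04, 0.09778 (working shown to 5 dp, full precision carried).
Each pᵢ ln pᵢ term: 0.15111×(-1.88974)=-0.28556, 0.02667×(-3.62434)=-0.09665, 0.24×(-1.42712)=-0.34251, 0.38222×(-0.96175)=-0.36760, 0.06222×(-2.77704)=-0.17279, 0.04×(-3.21888)=-0.12876, 0.09778×(-2.32506)=-0.22734.
Sum = -1.62121, so H' = 1.621.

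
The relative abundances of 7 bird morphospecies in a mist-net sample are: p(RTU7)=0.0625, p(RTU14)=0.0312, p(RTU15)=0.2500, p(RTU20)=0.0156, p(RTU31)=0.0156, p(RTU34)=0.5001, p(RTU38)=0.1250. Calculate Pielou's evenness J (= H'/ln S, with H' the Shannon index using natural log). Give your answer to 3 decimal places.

H' = −Σ pᵢ ln pᵢ = −((-0.17329) + (-0.10818) + (-0.34657) + (-0.06490) + (-0.06490) + (-0.34654) + (-0.25993)) = 1.36432 (working shown to 5 dp, full precision carried).
With S = 7 species, ln S = 1.94591, so J = 1.36432/1.94591 = 0.70112, i.e. 0.701 to 3 decimal places.

0.701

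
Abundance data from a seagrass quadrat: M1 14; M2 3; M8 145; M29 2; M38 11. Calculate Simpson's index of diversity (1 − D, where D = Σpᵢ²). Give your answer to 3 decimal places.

0.303

Total N = 14+3+145+2+11 = 175, so the proportions are 0.08, 0.01714, 0.82857, 0.01143, 0.06286 (working shown to 5 dp, full precision carried).
D = 0.08² + 0.01714² + 0.82857² + 0.01143² + 0.06286² = 0.00640 + 0.00029 + 0.68653 + 0.00013 + 0.00395 = 0.69731.
So 1 − D = 0.30269, i.e. 0.303 to 3 decimal places.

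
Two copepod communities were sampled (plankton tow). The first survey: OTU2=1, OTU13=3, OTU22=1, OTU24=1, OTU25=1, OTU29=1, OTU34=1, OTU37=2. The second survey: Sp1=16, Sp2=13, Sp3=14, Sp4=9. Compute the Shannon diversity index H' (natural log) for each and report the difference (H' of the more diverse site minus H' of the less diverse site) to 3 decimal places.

0.606

The first survey: N=11, proportions 0.09091, 0.27273, 0.09091, 0.09091, 0.09091, 0.09091, 0.09091, 0.18182, giving H' = 1.97225 (working shown to 5 dp, full precision carried).
The second survey: N=52, proportions 0.30769, 0.25, 0.26923, 0.17308, giving H' = 1.36610.
Difference = |1.97225 − 1.36610| = 0.60615, i.e. 0.606 to 3 decimal places.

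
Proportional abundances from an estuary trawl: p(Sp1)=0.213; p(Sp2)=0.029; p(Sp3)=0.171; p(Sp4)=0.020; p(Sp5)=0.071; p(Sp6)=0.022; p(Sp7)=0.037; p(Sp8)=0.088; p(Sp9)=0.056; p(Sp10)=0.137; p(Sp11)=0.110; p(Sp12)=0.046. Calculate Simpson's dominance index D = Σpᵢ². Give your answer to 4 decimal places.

D = 0.213² + 0.029² + 0.171² + 0.02² + 0.071² + 0.022² + 0.037² + 0.088² + 0.056² + 0.137² + 0.11² + 0.046² = 0.045369 + 0.000841 + 0.029241 + 0.000400 + 0.005041 + 0.000484 + 0.001369 + 0.007744 + 0.003136 + 0.018769 + 0.012100 + 0.002116 = 0.126610 (working shown to 6 dp, full precision carried).
To 4 decimal places, D = 0.1266.

0.1266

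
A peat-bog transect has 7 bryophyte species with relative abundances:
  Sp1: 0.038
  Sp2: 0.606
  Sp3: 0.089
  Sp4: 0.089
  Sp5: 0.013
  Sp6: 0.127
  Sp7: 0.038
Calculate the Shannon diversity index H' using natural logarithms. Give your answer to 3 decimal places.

Each pᵢ ln pᵢ term (working shown to 5 dp, full precision carried): 0.038×(-3.27017)=-0.12427, 0.606×(-0.50088)=-0.30353, 0.089×(-2.41912)=-0.21530, 0.089×(-2.41912)=-0.21530, 0.013×(-4.34281)=-0.05646, 0.127×(-2.06357)=-0.26207, 0.038×(-3.27017)=-0.12427.
Sum = -1.30120, so H' = 1.301.

1.301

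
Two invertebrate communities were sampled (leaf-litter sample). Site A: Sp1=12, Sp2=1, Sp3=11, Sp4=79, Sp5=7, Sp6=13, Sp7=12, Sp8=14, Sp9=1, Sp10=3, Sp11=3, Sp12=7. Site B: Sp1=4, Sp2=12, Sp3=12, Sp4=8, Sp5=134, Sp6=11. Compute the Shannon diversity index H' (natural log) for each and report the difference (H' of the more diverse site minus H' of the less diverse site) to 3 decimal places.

0.835

Site A: N=163, proportions 0.07362, 0.00613, 0.06748, 0.48466, 0.04294, 0.07975, 0.07362, 0.08589, 0.00613, 0.0184, 0.0184, 0.04294, giving H' = 1.80954 (working shown to 5 dp, full precision carried).
Site B: N=181, proportions 0.0221, 0.0663, 0.0663, 0.0442, 0.74033, 0.06077, giving H' = 0.97471.
Difference = |1.80954 − 0.97471| = 0.83483, i.e. 0.835 to 3 decimal places.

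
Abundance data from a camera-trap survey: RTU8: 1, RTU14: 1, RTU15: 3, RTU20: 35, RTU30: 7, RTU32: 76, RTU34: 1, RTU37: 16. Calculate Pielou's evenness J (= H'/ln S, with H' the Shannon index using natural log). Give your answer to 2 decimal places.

0.61

Total N = 1+1+3+35+7+76+1+16 = 140, so the proportions are 0.0071, 0.0071, 0.0214, 0.25, 0.05, 0.5429, 0.0071, 0.1143 (working shown to 4 dp, full precision carried).
H' = −Σ pᵢ ln pᵢ = −((-0.0353) + (-0.0353) + (-0.0824) + (-0.3466) + (-0.1498) + (-0.3316) + (-0.0353) + (-0.2479)) = 1.2641.
With S = 8 species, ln S = 2.0794, so J = 1.2641/2.0794 = 0.6079, i.e. 0.61 to 2 decimal places.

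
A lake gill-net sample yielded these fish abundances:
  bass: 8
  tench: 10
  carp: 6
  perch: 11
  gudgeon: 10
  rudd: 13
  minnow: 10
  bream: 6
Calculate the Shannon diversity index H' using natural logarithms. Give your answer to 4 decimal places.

2.0482

Total N = 8+10+6+11+10+13+10+6 = 74, so the proportions are 0.108108, 0.135135, 0.081081, 0.148649, 0.135135, 0.175676, 0.135135, 0.081081 (working shown to 6 dp, full precision carried).
Each pᵢ ln pᵢ term: 0.108108×(-2.224624)=-0.240500, 0.135135×(-2.001480)=-0.270470, 0.081081×(-2.512306)=-0.203700, 0.148649×(-1.906170)=-0.283350, 0.135135×(-2.001480)=-0.270470, 0.175676×(-1.739116)=-0.305520, 0.135135×(-2.001480)=-0.270470, 0.081081×(-2.512306)=-0.203700.
Sum = -2.048181, so H' = 2.0482.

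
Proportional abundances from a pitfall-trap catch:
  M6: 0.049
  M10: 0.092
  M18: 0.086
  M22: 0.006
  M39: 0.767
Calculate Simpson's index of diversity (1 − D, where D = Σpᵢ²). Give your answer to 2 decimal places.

0.39

D = 0.049² + 0.092² + 0.086² + 0.006² + 0.767² = 0.0024 + 0.0085 + 0.0074 + 0.0000 + 0.5883 = 0.6066 (working shown to 4 dp, full precision carried).
So 1 − D = 0.3934, i.e. 0.39 to 2 decimal places.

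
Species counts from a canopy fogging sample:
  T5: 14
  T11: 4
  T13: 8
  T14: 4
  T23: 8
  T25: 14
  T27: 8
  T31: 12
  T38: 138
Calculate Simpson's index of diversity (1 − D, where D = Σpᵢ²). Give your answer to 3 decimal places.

0.551

Total N = 14+4+8+4+8+14+8+12+138 = 210, so the proportions are 0.06667, 0.01905, 0.0381, 0.01905, 0.0381, 0.06667, 0.0381, 0.05714, 0.65714 (working shown to 5 dp, full precision carried).
D = 0.06667² + 0.01905² + 0.0381² + 0.01905² + 0.0381² + 0.06667² + 0.0381² + 0.05714² + 0.65714² = 0.00444 + 0.00036 + 0.00145 + 0.00036 + 0.00145 + 0.00444 + 0.00145 + 0.00327 + 0.43184 = 0.44907.
So 1 − D = 0.55093, i.e. 0.551 to 3 decimal places.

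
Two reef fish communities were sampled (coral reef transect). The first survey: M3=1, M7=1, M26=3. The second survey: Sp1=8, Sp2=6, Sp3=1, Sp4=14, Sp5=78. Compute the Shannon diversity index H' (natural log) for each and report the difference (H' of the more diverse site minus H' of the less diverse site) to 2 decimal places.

The first survey: N=5, proportions 0.2, 0.2, 0.6, giving H' = 0.9503 (working shown to 4 dp, full precision carried).
The second survey: N=107, proportions 0.0748, 0.0561, 0.0093, 0.1308, 0.729, giving H' = 0.8957.
Difference = |0.9503 − 0.8957| = 0.0546, i.e. 0.05 to 2 decimal places.

0.05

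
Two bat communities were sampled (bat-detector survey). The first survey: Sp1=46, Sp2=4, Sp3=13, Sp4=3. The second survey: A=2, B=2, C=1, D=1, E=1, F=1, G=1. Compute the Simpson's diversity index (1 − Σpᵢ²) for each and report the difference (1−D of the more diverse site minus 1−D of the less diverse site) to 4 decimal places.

The first survey: N=66, proportions 0.69697, 0.060606, 0.19697, 0.045455, giving 1−D = 0.469697 (working shown to 6 dp, full precision carried).
The second survey: N=9, proportions 0.222222, 0.222222, 0.111111, 0.111111, 0.111111, 0.111111, 0.111111, giving 1−D = 0.839506.
Difference = |0.469697 − 0.839506| = 0.369809, i.e. 0.3698 to 4 decimal places.

0.3698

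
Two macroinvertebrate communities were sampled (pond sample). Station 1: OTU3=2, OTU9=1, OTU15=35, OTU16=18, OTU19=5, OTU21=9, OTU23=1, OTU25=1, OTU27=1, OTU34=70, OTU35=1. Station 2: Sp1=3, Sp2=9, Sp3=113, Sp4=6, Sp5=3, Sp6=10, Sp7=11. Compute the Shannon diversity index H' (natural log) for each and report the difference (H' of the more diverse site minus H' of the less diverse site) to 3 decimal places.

0.437

Station 1: N=144, proportions 0.01389, 0.00694, 0.24306, 0.125, 0.03472, 0.0625, 0.00694, 0.00694, 0.00694, 0.48611, 0.00694, giving H' = 1.47629 (working shown to 5 dp, full precision carried).
Station 2: N=155, proportions 0.01935, 0.05806, 0.72903, 0.03871, 0.01935, 0.06452, 0.07097, giving H' = 1.03881.
Difference = |1.47629 − 1.03881| = 0.43748, i.e. 0.437 to 3 decimal places.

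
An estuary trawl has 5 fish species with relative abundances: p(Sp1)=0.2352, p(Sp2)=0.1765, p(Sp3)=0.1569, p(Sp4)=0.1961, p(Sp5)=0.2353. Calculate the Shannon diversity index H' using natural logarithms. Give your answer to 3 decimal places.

1.597

Each pᵢ ln pᵢ term (working shown to 5 dp, full precision carried): 0.2352×(-1.44732)=-0.34041, 0.1765×(-1.73443)=-0.30613, 0.1569×(-1.85215)=-0.29060, 0.1961×(-1.62913)=-0.31947, 0.2353×(-1.44689)=-0.34045.
Sum = -1.59707, so H' = 1.597.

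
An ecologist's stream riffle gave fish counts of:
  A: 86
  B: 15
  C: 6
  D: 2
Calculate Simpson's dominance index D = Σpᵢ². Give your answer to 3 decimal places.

Total N = 86+15+6+2 = 109, so the proportions are 0.78899, 0.13761, 0.05505, 0.01835 (working shown to 5 dp, full precision carried).
D = 0.78899² + 0.13761² + 0.05505² + 0.01835² = 0.62251 + 0.01894 + 0.00303 + 0.00034 = 0.64481.
To 3 decimal places, D = 0.645.

0.645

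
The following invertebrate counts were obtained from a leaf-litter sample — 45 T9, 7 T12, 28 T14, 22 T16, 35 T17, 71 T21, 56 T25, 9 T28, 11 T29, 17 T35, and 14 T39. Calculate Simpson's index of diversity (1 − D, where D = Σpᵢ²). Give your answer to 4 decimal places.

Total N = 45+7+28+22+35+71+56+9+11+17+14 = 315, so the proportions are 0.142857, 0.022222, 0.088889, 0.069841, 0.111111, 0.225397, 0.177778, 0.028571, 0.034921, 0.053968, 0.044444 (working shown to 6 dp, full precision carried).
D = 0.142857² + 0.022222² + 0.088889² + 0.069841² + 0.111111² + 0.225397² + 0.177778² + 0.028571² + 0.034921² + 0.053968² + 0.044444² = 0.020408 + 0.000494 + 0.007901 + 0.004878 + 0.012346 + 0.050804 + 0.031605 + 0.000816 + 0.001219 + 0.002913 + 0.001975 = 0.135359.
So 1 − D = 0.864641, i.e. 0.8646 to 4 decimal places.

0.8646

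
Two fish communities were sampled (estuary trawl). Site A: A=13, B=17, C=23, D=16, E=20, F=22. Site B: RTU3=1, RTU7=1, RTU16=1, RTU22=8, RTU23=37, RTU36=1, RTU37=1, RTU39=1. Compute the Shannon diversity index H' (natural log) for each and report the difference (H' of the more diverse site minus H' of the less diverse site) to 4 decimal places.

Site A: N=111, proportions 0.117117, 0.153153, 0.207207, 0.144144, 0.18018, 0.198198, giving H' = 1.773455 (working shown to 6 dp, full precision carried).
Site B: N=51, proportions 0.019608, 0.019608, 0.019608, 0.156863, 0.72549, 0.019608, 0.019608, 0.019608, giving H' = 0.985953.
Difference = |1.773455 − 0.985953| = 0.787502, i.e. 0.7875 to 4 decimal places.

0.7875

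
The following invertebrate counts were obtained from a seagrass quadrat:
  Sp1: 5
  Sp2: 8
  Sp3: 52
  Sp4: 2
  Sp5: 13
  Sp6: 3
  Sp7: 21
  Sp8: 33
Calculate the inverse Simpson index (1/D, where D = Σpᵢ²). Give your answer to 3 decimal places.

4.166

Total N = 5+8+52+2+13+3+21+33 = 137, so the proportions are 0.0364964, 0.0583942, 0.379562, 0.0145985, 0.0948905, 0.0218978, 0.1532847, 0.2408759 (working shown to 7 dp, full precision carried).
D = 0.0364964² + 0.0583942² + 0.379562² + 0.0145985² + 0.0948905² + 0.0218978² + 0.1532847² + 0.2408759² = 0.0013320 + 0.0034099 + 0.1440673 + 0.0002131 + 0.0090042 + 0.0004795 + 0.0234962 + 0.0580212 = 0.2400234.
So 1/D = 4.16626, i.e. 4.166 to 3 decimal places.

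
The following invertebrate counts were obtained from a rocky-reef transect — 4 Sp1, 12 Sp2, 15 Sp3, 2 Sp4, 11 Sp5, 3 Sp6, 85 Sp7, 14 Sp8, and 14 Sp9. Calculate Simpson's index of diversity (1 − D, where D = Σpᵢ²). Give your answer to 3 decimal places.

Total N = 4+12+15+2+11+3+85+14+14 = 160, so the proportions are 0.025, 0.075, 0.09375, 0.0125, 0.06875, 0.01875, 0.53125, 0.0875, 0.0875 (working shown to 5 dp, full precision carried).
D = 0.025² + 0.075² + 0.09375² + 0.0125² + 0.06875² + 0.01875² + 0.53125² + 0.0875² + 0.0875² = 0.00063 + 0.00562 + 0.00879 + 0.00016 + 0.00473 + 0.00035 + 0.28223 + 0.00766 + 0.00766 = 0.31781.
So 1 − D = 0.68219, i.e. 0.682 to 3 decimal places.

0.682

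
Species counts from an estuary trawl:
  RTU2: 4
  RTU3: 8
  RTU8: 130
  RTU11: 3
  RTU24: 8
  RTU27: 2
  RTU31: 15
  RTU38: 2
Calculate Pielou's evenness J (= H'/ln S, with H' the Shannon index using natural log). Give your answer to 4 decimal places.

0.4672

Total N = 4+8+130+3+8+2+15+2 = 172, so the proportions are 0.023256, 0.046512, 0.755814, 0.017442, 0.046512, 0.011628, 0.087209, 0.011628 (working shown to 6 dp, full precision carried).
H' = −Σ pᵢ ln pᵢ = −((-0.087470) + (-0.142700) + (-0.211598) + (-0.070620) + (-0.142700) + (-0.051795) + (-0.212742) + (-0.051795)) = 0.971419.
With S = 8 species, ln S = 2.079442, so J = 0.971419/2.079442 = 0.467154, i.e. 0.4672 to 4 decimal places.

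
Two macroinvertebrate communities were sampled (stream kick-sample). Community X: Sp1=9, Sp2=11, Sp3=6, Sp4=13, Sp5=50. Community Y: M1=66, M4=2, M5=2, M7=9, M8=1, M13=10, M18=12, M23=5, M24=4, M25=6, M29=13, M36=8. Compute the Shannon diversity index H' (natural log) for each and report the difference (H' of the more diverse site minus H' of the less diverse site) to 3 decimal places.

Community X: N=89, proportions 0.10112, 0.1236, 0.06742, 0.14607, 0.5618, giving H' = 1.27686 (working shown to 5 dp, full precision carried).
Community Y: N=138, proportions 0.47826, 0.01449, 0.01449, 0.06522, 0.00725, 0.07246, 0.08696, 0.03623, 0.02899, 0.04348, 0.0942, 0.05797, giving H' = 1.83861.
Difference = |1.27686 − 1.83861| = 0.56175, i.e. 0.562 to 3 decimal places.

0.562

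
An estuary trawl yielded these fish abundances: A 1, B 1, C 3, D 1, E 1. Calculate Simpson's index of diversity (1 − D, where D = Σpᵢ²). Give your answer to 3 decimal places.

0.735

Total N = 1+1+3+1+1 = 7, so the proportions are 0.14286, 0.14286, 0.42857, 0.14286, 0.14286 (working shown to 5 dp, full precision carried).
D = 0.14286² + 0.14286² + 0.42857² + 0.14286² + 0.14286² = 0.02041 + 0.02041 + 0.18367 + 0.02041 + 0.02041 = 0.26531.
So 1 − D = 0.73469, i.e. 0.735 to 3 decimal places.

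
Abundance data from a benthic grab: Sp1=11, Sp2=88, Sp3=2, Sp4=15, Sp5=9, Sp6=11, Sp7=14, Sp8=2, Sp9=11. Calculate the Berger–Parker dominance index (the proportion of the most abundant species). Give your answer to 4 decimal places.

Total N = 11+88+2+15+9+11+14+2+11 = 163, so the proportions are 0.067485, 0.539877, 0.01227, 0.092025, 0.055215, 0.067485, 0.08589, 0.01227, 0.067485 (working shown to 6 dp, full precision carried).
The largest proportion is 0.539877, i.e. d = 0.5399 to 4 decimal places.

0.5399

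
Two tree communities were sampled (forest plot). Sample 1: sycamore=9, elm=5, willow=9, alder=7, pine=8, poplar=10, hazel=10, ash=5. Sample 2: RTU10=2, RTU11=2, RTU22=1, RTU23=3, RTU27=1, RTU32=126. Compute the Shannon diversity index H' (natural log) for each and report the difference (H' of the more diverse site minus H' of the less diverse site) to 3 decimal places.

Sample 1: N=63, proportions 0.14286, 0.07937, 0.14286, 0.11111, 0.12698, 0.15873, 0.15873, 0.07937, giving H' = 2.04864 (working shown to 5 dp, full precision carried).
Sample 2: N=135, proportions 0.01481, 0.01481, 0.00741, 0.02222, 0.00741, 0.93333, giving H' = 0.34646.
Difference = |2.04864 − 0.34646| = 1.70218, i.e. 1.702 to 3 decimal places.

1.702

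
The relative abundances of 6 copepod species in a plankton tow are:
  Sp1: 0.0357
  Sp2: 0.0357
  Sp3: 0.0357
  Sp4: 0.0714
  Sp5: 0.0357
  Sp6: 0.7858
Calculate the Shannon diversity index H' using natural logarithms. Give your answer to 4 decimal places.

Each pᵢ ln pᵢ term (working shown to 6 dp, full precision carried): 0.0357×(-3.332605)=-0.118974, 0.0357×(-3.332605)=-0.118974, 0.0357×(-3.332605)=-0.118974, 0.0714×(-2.639457)=-0.188457, 0.0357×(-3.332605)=-0.118974, 0.7858×(-0.241053)=-0.189419.
Sum = -0.853773, so H' = 0.8538.

0.8538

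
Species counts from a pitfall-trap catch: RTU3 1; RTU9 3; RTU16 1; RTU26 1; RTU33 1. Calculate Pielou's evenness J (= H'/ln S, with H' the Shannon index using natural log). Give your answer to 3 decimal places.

Total N = 1+3+1+1+1 = 7, so the proportions are 0.14286, 0.42857, 0.14286, 0.14286, 0.14286 (working shown to 5 dp, full precision carried).
H' = −Σ pᵢ ln pᵢ = −((-0.27799) + (-0.36313) + (-0.27799) + (-0.27799) + (-0.27799)) = 1.47508.
With S = 5 species, ln S = 1.60944, so J = 1.47508/1.60944 = 0.91652, i.e. 0.917 to 3 decimal places.

0.917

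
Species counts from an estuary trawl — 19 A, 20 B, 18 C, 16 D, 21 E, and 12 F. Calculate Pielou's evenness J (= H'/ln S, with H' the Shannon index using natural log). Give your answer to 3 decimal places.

0.992

Total N = 19+20+18+16+21+12 = 106, so the proportions are 0.17925, 0.18868, 0.16981, 0.15094, 0.19811, 0.11321 (working shown to 5 dp, full precision carried).
H' = −Σ pᵢ ln pᵢ = −((-0.30812) + (-0.31466) + (-0.30109) + (-0.28541) + (-0.32073) + (-0.24663)) = 1.77664.
With S = 6 species, ln S = 1.79176, so J = 1.77664/1.79176 = 0.99156, i.e. 0.992 to 3 decimal places.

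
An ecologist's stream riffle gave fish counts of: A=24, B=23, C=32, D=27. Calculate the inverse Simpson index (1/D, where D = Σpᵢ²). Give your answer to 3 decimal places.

3.931

Total N = 24+23+32+27 = 106, so the proportions are 0.2264151, 0.2169811, 0.3018868, 0.254717 (working shown to 7 dp, full precision carried).
D = 0.2264151² + 0.2169811² + 0.3018868² + 0.254717² = 0.0512638 + 0.0470808 + 0.0911356 + 0.0648807 = 0.2543610.
So 1/D = 3.93142, i.e. 3.931 to 3 decimal places.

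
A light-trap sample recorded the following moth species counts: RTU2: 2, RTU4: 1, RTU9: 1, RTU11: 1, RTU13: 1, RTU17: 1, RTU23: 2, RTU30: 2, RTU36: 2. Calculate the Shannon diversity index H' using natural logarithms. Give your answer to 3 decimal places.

Total N = 2+1+1+1+1+1+2+2+2 = 13, so the proportions are 0.15385, 0.07692, 0.07692, 0.07692, 0.07692, 0.07692, 0.15385, 0.15385, 0.15385 (working shown to 5 dp, full precision carried).
Each pᵢ ln pᵢ term: 0.15385×(-1.87180)=-0.28797, 0.07692×(-2.56495)=-0.19730, 0.07692×(-2.56495)=-0.19730, 0.07692×(-2.56495)=-0.19730, 0.07692×(-2.56495)=-0.19730, 0.07692×(-2.56495)=-0.19730, 0.15385×(-1.87180)=-0.28797, 0.15385×(-1.87180)=-0.28797, 0.15385×(-1.87180)=-0.28797.
Sum = -2.13840, so H' = 2.138.

2.138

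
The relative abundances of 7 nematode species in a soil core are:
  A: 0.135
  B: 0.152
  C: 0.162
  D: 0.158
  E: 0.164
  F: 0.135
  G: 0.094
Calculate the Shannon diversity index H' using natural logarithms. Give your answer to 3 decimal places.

1.932

Each pᵢ ln pᵢ term (working shown to 5 dp, full precision carried): 0.135×(-2.00248)=-0.27033, 0.152×(-1.88387)=-0.28635, 0.162×(-1.82016)=-0.29487, 0.158×(-1.84516)=-0.29154, 0.164×(-1.80789)=-0.29649, 0.135×(-2.00248)=-0.27033, 0.094×(-2.36446)=-0.22226.
Sum = -1.93217, so H' = 1.932.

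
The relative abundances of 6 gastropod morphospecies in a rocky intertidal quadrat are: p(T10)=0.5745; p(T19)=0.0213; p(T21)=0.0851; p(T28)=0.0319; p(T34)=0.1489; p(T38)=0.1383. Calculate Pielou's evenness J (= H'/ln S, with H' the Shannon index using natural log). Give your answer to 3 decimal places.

H' = −Σ pᵢ ln pᵢ = −((-0.31842) + (-0.08198) + (-0.20968) + (-0.10990) + (-0.28358) + (-0.27360)) = 1.27717 (working shown to 5 dp, full precision carried).
With S = 6 species, ln S = 1.79176, so J = 1.27717/1.79176 = 0.71280, i.e. 0.713 to 3 decimal places.

0.713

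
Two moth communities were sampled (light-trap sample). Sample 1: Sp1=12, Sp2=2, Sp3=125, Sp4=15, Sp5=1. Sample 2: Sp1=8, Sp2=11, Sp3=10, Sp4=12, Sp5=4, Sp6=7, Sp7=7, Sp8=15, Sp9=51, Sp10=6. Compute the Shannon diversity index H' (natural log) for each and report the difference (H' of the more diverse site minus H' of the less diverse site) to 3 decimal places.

Sample 1: N=155, proportions 0.07742, 0.0129, 0.80645, 0.09677, 0.00645, giving H' = 0.68623 (working shown to 5 dp, full precision carried).
Sample 2: N=131, proportions 0.06107, 0.08397, 0.07634, 0.0916, 0.03053, 0.05344, 0.05344, 0.1145, 0.38931, 0.0458, giving H' = 1.97032.
Difference = |0.68623 − 1.97032| = 1.28409, i.e. 1.284 to 3 decimal places.

1.284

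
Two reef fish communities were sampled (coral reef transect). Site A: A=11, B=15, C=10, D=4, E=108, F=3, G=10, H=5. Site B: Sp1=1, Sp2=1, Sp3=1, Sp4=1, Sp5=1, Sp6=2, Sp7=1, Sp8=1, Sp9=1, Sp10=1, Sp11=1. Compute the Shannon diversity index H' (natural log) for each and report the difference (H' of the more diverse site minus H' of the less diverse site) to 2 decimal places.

Site A: N=166, proportions 0.0663, 0.0904, 0.0602, 0.0241, 0.6506, 0.0181, 0.0602, 0.0301, giving H' = 1.2830 (working shown to 4 dp, full precision carried).
Site B: N=12, proportions 0.0833, 0.0833, 0.0833, 0.0833, 0.0833, 0.1667, 0.0833, 0.0833, 0.0833, 0.0833, 0.0833, giving H' = 2.3694.
Difference = |1.2830 − 2.3694| = 1.0864, i.e. 1.09 to 2 decimal places.

1.09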